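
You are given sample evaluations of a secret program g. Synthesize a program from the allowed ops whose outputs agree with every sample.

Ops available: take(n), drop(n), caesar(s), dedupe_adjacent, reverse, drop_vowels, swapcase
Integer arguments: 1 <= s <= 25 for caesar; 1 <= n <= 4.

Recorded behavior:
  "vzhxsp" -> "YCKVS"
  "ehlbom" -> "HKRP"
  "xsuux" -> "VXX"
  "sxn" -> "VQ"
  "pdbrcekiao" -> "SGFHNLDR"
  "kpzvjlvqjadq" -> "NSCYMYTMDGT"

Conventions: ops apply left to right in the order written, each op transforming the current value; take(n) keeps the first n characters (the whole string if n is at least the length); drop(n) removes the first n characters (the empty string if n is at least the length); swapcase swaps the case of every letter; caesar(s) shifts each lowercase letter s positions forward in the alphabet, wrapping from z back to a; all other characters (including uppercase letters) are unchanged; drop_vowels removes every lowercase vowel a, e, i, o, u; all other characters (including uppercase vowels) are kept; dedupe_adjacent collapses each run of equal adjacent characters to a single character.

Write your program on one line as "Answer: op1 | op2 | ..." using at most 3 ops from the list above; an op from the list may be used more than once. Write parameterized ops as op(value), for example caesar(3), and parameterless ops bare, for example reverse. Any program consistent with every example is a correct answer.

caesar(3) | drop_vowels | swapcase

Check, running the answer program on each example:
  "vzhxsp" -> "yckavs" -> "yckvs" -> "YCKVS"
  "ehlbom" -> "hkoerp" -> "hkrp" -> "HKRP"
  "xsuux" -> "avxxa" -> "vxx" -> "VXX"
  "sxn" -> "vaq" -> "vq" -> "VQ"
  "pdbrcekiao" -> "sgeufhnldr" -> "sgfhnldr" -> "SGFHNLDR"
  "kpzvjlvqjadq" -> "nscymoytmdgt" -> "nscymytmdgt" -> "NSCYMYTMDGT"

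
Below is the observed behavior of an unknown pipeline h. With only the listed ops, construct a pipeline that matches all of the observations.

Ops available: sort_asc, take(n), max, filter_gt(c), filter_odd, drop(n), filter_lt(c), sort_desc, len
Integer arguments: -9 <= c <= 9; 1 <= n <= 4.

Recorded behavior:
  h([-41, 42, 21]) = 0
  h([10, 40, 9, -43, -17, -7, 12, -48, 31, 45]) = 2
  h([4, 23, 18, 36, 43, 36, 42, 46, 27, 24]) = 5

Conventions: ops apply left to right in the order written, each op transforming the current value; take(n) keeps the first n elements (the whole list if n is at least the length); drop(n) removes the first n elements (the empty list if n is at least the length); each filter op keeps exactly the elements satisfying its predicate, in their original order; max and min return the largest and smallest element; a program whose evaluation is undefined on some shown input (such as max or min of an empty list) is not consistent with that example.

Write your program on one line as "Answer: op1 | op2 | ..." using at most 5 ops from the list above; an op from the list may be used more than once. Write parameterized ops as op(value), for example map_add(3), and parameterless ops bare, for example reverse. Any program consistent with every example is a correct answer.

sort_asc | filter_gt(6) | drop(4) | len

Check, running the answer program on each example:
  [-41, 42, 21] -> [-41, 21, 42] -> [21, 42] -> [] -> 0
  [10, 40, 9, -43, -17, -7, 12, -48, 31, 45] -> [-48, -43, -17, -7, 9, 10, 12, 31, 40, 45] -> [9, 10, 12, 31, 40, 45] -> [40, 45] -> 2
  [4, 23, 18, 36, 43, 36, 42, 46, 27, 24] -> [4, 18, 23, 24, 27, 36, 36, 42, 43, 46] -> [18, 23, 24, 27, 36, 36, 42, 43, 46] -> [36, 36, 42, 43, 46] -> 5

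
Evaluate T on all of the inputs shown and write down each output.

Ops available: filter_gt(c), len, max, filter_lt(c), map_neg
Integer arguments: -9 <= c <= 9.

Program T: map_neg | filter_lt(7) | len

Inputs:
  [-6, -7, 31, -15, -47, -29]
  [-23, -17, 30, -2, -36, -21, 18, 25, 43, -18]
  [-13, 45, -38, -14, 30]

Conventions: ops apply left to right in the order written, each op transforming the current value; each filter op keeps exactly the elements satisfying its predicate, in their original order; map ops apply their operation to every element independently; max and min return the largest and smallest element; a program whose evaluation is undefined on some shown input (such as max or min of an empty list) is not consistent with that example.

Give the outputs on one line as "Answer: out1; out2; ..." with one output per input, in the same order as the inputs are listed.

2; 5; 2

Execution, op by op:
  [-6, -7, 31, -15, -47, -29] -> [6, 7, -31, 15, 47, 29] -> [6, -31] -> 2
  [-23, -17, 30, -2, -36, -21, 18, 25, 43, -18] -> [23, 17, -30, 2, 36, 21, -18, -25, -43, 18] -> [-30, 2, -18, -25, -43] -> 5
  [-13, 45, -38, -14, 30] -> [13, -45, 38, 14, -30] -> [-45, -30] -> 2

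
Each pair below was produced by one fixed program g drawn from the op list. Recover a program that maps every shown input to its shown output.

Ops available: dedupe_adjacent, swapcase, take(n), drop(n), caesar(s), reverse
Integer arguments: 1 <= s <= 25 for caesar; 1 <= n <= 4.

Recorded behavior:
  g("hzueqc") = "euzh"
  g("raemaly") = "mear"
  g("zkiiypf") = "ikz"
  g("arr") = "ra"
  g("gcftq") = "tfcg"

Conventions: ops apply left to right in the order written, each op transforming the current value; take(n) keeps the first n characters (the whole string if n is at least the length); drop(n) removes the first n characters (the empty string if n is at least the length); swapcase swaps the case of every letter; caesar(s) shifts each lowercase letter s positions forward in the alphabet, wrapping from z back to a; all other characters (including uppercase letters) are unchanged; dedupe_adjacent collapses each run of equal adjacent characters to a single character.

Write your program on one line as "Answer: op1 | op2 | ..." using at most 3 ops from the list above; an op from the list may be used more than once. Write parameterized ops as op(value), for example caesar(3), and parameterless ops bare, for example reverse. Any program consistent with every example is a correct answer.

take(4) | dedupe_adjacent | reverse

Check, running the answer program on each example:
  "hzueqc" -> "hzue" -> "hzue" -> "euzh"
  "raemaly" -> "raem" -> "raem" -> "mear"
  "zkiiypf" -> "zkii" -> "zki" -> "ikz"
  "arr" -> "arr" -> "ar" -> "ra"
  "gcftq" -> "gcft" -> "gcft" -> "tfcg"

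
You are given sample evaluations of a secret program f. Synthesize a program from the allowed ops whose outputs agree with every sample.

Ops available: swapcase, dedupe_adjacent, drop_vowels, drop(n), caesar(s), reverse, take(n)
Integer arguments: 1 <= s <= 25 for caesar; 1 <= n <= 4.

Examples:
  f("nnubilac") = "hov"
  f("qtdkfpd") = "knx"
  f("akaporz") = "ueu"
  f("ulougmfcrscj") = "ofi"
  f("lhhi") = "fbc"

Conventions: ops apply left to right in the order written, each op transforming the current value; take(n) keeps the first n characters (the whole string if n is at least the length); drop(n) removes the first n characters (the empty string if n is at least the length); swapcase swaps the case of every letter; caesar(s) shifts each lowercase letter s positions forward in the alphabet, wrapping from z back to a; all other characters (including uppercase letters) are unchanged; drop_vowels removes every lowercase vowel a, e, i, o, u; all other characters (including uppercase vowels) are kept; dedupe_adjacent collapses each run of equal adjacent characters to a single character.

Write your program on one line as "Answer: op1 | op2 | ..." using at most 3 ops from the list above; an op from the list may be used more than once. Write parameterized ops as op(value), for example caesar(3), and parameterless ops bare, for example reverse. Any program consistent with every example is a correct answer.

caesar(20) | dedupe_adjacent | take(3)

Check, running the answer program on each example:
  "nnubilac" -> "hhovcfuw" -> "hovcfuw" -> "hov"
  "qtdkfpd" -> "knxezjx" -> "knxezjx" -> "knx"
  "akaporz" -> "ueujilt" -> "ueujilt" -> "ueu"
  "ulougmfcrscj" -> "ofioagzwlmwd" -> "ofioagzwlmwd" -> "ofi"
  "lhhi" -> "fbbc" -> "fbc" -> "fbc"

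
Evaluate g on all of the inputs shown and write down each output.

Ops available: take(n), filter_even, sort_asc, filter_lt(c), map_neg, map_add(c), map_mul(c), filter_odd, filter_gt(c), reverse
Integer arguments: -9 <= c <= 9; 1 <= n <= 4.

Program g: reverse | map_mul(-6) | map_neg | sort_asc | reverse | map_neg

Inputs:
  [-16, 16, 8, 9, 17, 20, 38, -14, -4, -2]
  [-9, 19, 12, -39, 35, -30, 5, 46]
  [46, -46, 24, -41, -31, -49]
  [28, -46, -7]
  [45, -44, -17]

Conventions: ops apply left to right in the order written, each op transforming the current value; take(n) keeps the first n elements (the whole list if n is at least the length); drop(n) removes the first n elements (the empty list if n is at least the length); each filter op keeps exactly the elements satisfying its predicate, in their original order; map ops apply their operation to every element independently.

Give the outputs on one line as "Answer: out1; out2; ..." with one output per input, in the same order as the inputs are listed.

[-228, -120, -102, -96, -54, -48, 12, 24, 84, 96]; [-276, -210, -114, -72, -30, 54, 180, 234]; [-276, -144, 186, 246, 276, 294]; [-168, 42, 276]; [-270, 102, 264]

Execution, op by op:
  [-16, 16, 8, 9, 17, 20, 38, -14, -4, -2] -> [-2, -4, -14, 38, 20, 17, 9, 8, 16, -16] -> [12, 24, 84, -228, -120, -102, -54, -48, -96, 96] -> [-12, -24, -84, 228, 120, 102, 54, 48, 96, -96] -> [-96, -84, -24, -12, 48, 54, 96, 102, 120, 228] -> [228, 120, 102, 96, 54, 48, -12, -24, -84, -96] -> [-228, -120, -102, -96, -54, -48, 12, 24, 84, 96]
  [-9, 19, 12, -39, 35, -30, 5, 46] -> [46, 5, -30, 35, -39, 12, 19, -9] -> [-276, -30, 180, -210, 234, -72, -114, 54] -> [276, 30, -180, 210, -234, 72, 114, -54] -> [-234, -180, -54, 30, 72, 114, 210, 276] -> [276, 210, 114, 72, 30, -54, -180, -234] -> [-276, -210, -114, -72, -30, 54, 180, 234]
  [46, -46, 24, -41, -31, -49] -> [-49, -31, -41, 24, -46, 46] -> [294, 186, 246, -144, 276, -276] -> [-294, -186, -246, 144, -276, 276] -> [-294, -276, -246, -186, 144, 276] -> [276, 144, -186, -246, -276, -294] -> [-276, -144, 186, 246, 276, 294]
  [28, -46, -7] -> [-7, -46, 28] -> [42, 276, -168] -> [-42, -276, 168] -> [-276, -42, 168] -> [168, -42, -276] -> [-168, 42, 276]
  [45, -44, -17] -> [-17, -44, 45] -> [102, 264, -270] -> [-102, -264, 270] -> [-264, -102, 270] -> [270, -102, -264] -> [-270, 102, 264]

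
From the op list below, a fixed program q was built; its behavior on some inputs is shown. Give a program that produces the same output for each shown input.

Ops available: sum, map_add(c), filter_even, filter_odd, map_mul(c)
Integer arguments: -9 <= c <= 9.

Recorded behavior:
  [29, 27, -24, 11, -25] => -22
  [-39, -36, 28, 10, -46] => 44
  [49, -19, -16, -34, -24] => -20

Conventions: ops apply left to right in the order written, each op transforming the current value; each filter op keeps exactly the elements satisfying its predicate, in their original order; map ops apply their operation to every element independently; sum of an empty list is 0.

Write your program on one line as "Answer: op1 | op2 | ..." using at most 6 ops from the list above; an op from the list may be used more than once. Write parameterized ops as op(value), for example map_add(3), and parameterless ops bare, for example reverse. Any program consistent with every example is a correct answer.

map_add(-5) | map_add(-8) | filter_even | map_add(8) | map_mul(-1) | sum

Check, running the answer program on each example:
  [29, 27, -24, 11, -25] -> [24, 22, -29, 6, -30] -> [16, 14, -37, -2, -38] -> [16, 14, -2, -38] -> [24, 22, 6, -30] -> [-24, -22, -6, 30] -> -22
  [-39, -36, 28, 10, -46] -> [-44, -41, 23, 5, -51] -> [-52, -49, 15, -3, -59] -> [-52] -> [-44] -> [44] -> 44
  [49, -19, -16, -34, -24] -> [44, -24, -21, -39, -29] -> [36, -32, -29, -47, -37] -> [36, -32] -> [44, -24] -> [-44, 24] -> -20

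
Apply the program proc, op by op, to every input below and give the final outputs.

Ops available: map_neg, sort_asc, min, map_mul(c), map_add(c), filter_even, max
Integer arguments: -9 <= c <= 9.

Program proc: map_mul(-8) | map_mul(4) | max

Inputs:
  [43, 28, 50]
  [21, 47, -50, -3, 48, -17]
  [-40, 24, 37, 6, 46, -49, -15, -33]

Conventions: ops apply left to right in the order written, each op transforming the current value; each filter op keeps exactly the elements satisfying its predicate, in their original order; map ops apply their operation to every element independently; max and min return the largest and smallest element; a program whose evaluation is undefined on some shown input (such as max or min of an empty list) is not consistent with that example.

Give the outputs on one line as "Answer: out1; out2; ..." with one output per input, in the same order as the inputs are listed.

-896; 1600; 1568

Execution, op by op:
  [43, 28, 50] -> [-344, -224, -400] -> [-1376, -896, -1600] -> -896
  [21, 47, -50, -3, 48, -17] -> [-168, -376, 400, 24, -384, 136] -> [-672, -1504, 1600, 96, -1536, 544] -> 1600
  [-40, 24, 37, 6, 46, -49, -15, -33] -> [320, -192, -296, -48, -368, 392, 120, 264] -> [1280, -768, -1184, -192, -1472, 1568, 480, 1056] -> 1568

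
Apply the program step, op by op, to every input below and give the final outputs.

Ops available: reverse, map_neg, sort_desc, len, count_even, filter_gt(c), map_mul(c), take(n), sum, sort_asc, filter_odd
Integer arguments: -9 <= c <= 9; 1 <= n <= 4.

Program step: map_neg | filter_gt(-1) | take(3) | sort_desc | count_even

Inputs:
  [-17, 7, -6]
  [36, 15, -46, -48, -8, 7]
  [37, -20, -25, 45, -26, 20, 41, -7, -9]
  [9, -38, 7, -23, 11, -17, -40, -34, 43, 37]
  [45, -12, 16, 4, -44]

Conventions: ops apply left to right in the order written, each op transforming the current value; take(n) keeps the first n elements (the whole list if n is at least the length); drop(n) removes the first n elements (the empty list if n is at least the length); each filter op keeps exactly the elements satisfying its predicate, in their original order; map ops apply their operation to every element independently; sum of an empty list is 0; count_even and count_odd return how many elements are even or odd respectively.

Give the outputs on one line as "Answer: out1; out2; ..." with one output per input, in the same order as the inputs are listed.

Execution, op by op:
  [-17, 7, -6] -> [17, -7, 6] -> [17, 6] -> [17, 6] -> [17, 6] -> 1
  [36, 15, -46, -48, -8, 7] -> [-36, -15, 46, 48, 8, -7] -> [46, 48, 8] -> [46, 48, 8] -> [48, 46, 8] -> 3
  [37, -20, -25, 45, -26, 20, 41, -7, -9] -> [-37, 20, 25, -45, 26, -20, -41, 7, 9] -> [20, 25, 26, 7, 9] -> [20, 25, 26] -> [26, 25, 20] -> 2
  [9, -38, 7, -23, 11, -17, -40, -34, 43, 37] -> [-9, 38, -7, 23, -11, 17, 40, 34, -43, -37] -> [38, 23, 17, 40, 34] -> [38, 23, 17] -> [38, 23, 17] -> 1
  [45, -12, 16, 4, -44] -> [-45, 12, -16, -4, 44] -> [12, 44] -> [12, 44] -> [44, 12] -> 2

1; 3; 2; 1; 2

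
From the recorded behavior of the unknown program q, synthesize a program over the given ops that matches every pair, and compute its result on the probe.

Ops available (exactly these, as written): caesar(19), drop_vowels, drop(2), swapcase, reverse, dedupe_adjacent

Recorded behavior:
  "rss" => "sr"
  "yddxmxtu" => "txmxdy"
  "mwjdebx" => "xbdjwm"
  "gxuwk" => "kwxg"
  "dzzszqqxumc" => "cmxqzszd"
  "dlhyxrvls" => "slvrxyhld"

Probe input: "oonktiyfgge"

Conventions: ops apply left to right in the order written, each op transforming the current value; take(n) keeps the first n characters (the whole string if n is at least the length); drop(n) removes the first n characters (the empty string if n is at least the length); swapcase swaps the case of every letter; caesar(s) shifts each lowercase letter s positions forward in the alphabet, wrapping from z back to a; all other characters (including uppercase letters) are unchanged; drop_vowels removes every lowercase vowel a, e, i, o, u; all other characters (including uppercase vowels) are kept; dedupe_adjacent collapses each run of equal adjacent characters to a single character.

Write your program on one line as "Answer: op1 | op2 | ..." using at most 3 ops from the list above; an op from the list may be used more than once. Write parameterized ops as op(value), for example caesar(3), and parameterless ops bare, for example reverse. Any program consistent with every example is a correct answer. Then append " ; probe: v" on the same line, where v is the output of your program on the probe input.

reverse | drop_vowels | dedupe_adjacent ; probe: "gfytkn"

Check, running the answer program on each example:
  "rss" -> "ssr" -> "ssr" -> "sr"
  "yddxmxtu" -> "utxmxddy" -> "txmxddy" -> "txmxdy"
  "mwjdebx" -> "xbedjwm" -> "xbdjwm" -> "xbdjwm"
  "gxuwk" -> "kwuxg" -> "kwxg" -> "kwxg"
  "dzzszqqxumc" -> "cmuxqqzszzd" -> "cmxqqzszzd" -> "cmxqzszd"
  "dlhyxrvls" -> "slvrxyhld" -> "slvrxyhld" -> "slvrxyhld"
  probe: "oonktiyfgge" -> "eggfyitknoo" -> "ggfytkn" -> "gfytkn"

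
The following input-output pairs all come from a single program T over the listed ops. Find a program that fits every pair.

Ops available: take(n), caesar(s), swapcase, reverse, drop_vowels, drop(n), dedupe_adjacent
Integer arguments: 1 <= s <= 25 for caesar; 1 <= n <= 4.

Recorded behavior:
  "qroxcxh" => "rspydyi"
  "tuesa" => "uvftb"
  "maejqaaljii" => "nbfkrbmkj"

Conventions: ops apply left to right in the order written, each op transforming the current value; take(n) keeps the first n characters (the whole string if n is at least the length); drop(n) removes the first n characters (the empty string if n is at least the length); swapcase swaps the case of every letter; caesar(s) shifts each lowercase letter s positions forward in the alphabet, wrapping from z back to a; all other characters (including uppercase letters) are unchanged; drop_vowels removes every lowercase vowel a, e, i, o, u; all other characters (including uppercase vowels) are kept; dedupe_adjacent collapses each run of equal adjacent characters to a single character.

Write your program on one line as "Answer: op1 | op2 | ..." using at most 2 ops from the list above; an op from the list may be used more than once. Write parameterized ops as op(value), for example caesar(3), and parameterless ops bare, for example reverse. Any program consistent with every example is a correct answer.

dedupe_adjacent | caesar(1)

Check, running the answer program on each example:
  "qroxcxh" -> "qroxcxh" -> "rspydyi"
  "tuesa" -> "tuesa" -> "uvftb"
  "maejqaaljii" -> "maejqalji" -> "nbfkrbmkj"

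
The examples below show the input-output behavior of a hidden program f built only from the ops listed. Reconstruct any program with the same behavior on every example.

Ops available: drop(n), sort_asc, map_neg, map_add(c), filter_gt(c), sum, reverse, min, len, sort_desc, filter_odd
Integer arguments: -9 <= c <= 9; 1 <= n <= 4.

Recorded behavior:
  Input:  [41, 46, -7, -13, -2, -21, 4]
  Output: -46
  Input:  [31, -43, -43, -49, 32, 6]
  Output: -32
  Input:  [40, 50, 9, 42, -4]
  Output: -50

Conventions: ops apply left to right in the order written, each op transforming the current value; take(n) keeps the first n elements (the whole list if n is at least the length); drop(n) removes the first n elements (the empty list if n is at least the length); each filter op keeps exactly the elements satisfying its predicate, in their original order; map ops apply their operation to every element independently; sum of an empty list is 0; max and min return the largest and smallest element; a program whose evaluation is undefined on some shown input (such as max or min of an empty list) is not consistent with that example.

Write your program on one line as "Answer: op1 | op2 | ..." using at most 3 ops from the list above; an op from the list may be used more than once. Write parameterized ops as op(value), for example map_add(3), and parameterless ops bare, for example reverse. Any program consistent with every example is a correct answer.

reverse | map_neg | min

Check, running the answer program on each example:
  [41, 46, -7, -13, -2, -21, 4] -> [4, -21, -2, -13, -7, 46, 41] -> [-4, 21, 2, 13, 7, -46, -41] -> -46
  [31, -43, -43, -49, 32, 6] -> [6, 32, -49, -43, -43, 31] -> [-6, -32, 49, 43, 43, -31] -> -32
  [40, 50, 9, 42, -4] -> [-4, 42, 9, 50, 40] -> [4, -42, -9, -50, -40] -> -50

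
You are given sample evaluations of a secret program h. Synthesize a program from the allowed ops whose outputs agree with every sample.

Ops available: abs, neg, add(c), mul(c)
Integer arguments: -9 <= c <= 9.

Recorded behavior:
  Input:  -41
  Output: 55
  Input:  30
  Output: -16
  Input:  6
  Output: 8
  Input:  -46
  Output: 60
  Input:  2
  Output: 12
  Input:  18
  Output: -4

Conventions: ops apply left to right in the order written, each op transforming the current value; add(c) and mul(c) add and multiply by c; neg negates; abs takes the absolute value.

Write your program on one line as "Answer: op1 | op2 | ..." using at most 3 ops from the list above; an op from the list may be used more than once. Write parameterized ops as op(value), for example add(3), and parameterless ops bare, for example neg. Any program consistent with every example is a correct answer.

add(-7) | neg | add(7)

Check, running the answer program on each example:
  -41 -> -48 -> 48 -> 55
  30 -> 23 -> -23 -> -16
  6 -> -1 -> 1 -> 8
  -46 -> -53 -> 53 -> 60
  2 -> -5 -> 5 -> 12
  18 -> 11 -> -11 -> -4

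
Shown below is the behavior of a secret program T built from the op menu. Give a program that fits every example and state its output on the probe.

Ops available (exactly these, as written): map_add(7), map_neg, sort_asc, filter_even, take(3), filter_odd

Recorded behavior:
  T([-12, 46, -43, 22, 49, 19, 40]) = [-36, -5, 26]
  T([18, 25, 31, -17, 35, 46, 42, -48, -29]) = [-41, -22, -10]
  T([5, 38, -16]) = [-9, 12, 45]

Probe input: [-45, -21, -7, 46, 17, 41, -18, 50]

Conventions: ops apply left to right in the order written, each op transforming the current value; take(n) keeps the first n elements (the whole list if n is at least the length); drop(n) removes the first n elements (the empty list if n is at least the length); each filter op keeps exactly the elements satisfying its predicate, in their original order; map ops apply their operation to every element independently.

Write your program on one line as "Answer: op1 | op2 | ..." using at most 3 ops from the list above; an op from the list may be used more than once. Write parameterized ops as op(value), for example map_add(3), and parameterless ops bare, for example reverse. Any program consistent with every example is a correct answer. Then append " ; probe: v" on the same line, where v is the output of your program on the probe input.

sort_asc | take(3) | map_add(7) ; probe: [-38, -14, -11]

Check, running the answer program on each example:
  [-12, 46, -43, 22, 49, 19, 40] -> [-43, -12, 19, 22, 40, 46, 49] -> [-43, -12, 19] -> [-36, -5, 26]
  [18, 25, 31, -17, 35, 46, 42, -48, -29] -> [-48, -29, -17, 18, 25, 31, 35, 42, 46] -> [-48, -29, -17] -> [-41, -22, -10]
  [5, 38, -16] -> [-16, 5, 38] -> [-16, 5, 38] -> [-9, 12, 45]
  probe: [-45, -21, -7, 46, 17, 41, -18, 50] -> [-45, -21, -18, -7, 17, 41, 46, 50] -> [-45, -21, -18] -> [-38, -14, -11]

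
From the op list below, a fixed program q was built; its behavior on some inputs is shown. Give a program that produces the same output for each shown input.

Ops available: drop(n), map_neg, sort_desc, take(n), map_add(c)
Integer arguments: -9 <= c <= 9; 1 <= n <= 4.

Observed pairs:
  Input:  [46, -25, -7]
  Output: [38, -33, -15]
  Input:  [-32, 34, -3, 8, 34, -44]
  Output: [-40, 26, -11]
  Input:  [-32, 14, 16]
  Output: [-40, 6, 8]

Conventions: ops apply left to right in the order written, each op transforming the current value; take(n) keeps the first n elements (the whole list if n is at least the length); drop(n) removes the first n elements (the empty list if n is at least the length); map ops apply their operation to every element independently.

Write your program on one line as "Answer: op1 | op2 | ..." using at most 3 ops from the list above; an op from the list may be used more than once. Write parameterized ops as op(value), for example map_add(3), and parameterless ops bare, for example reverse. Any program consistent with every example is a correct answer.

map_add(-8) | take(3)

Check, running the answer program on each example:
  [46, -25, -7] -> [38, -33, -15] -> [38, -33, -15]
  [-32, 34, -3, 8, 34, -44] -> [-40, 26, -11, 0, 26, -52] -> [-40, 26, -11]
  [-32, 14, 16] -> [-40, 6, 8] -> [-40, 6, 8]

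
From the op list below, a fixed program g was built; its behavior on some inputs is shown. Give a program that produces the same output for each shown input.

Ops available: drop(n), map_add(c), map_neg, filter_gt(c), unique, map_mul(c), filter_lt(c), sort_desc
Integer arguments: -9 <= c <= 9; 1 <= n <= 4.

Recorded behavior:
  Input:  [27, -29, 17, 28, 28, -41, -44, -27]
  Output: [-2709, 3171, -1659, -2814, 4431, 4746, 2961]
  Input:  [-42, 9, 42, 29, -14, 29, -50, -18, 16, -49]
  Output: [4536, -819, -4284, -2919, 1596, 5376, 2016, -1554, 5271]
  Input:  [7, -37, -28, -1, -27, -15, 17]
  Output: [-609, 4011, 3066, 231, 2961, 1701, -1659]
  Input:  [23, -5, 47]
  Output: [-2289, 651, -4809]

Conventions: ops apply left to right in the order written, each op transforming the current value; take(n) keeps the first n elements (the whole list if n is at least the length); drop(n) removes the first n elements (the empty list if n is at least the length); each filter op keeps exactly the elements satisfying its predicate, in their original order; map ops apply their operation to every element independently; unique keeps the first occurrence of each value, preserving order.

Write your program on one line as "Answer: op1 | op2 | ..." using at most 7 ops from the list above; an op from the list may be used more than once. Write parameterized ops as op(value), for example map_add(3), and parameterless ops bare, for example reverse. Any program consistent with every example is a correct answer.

map_mul(5) | map_add(-6) | map_mul(3) | unique | map_mul(-1) | map_mul(7)

Check, running the answer program on each example:
  [27, -29, 17, 28, 28, -41, -44, -27] -> [135, -145, 85, 140, 140, -205, -220, -135] -> [129, -151, 79, 134, 134, -211, -226, -141] -> [387, -453, 237, 402, 402, -633, -678, -423] -> [387, -453, 237, 402, -633, -678, -423] -> [-387, 453, -237, -402, 633, 678, 423] -> [-2709, 3171, -1659, -2814, 4431, 4746, 2961]
  [-42, 9, 42, 29, -14, 29, -50, -18, 16, -49] -> [-210, 45, 210, 145, -70, 145, -250, -90, 80, -245] -> [-216, 39, 204, 139, -76, 139, -256, -96, 74, -251] -> [-648, 117, 612, 417, -228, 417, -768, -288, 222, -753] -> [-648, 117, 612, 417, -228, -768, -288, 222, -753] -> [648, -117, -612, -417, 228, 768, 288, -222, 753] -> [4536, -819, -4284, -2919, 1596, 5376, 2016, -1554, 5271]
  [7, -37, -28, -1, -27, -15, 17] -> [35, -185, -140, -5, -135, -75, 85] -> [29, -191, -146, -11, -141, -81, 79] -> [87, -573, -438, -33, -423, -243, 237] -> [87, -573, -438, -33, -423, -243, 237] -> [-87, 573, 438, 33, 423, 243, -237] -> [-609, 4011, 3066, 231, 2961, 1701, -1659]
  [23, -5, 47] -> [115, -25, 235] -> [109, -31, 229] -> [327, -93, 687] -> [327, -93, 687] -> [-327, 93, -687] -> [-2289, 651, -4809]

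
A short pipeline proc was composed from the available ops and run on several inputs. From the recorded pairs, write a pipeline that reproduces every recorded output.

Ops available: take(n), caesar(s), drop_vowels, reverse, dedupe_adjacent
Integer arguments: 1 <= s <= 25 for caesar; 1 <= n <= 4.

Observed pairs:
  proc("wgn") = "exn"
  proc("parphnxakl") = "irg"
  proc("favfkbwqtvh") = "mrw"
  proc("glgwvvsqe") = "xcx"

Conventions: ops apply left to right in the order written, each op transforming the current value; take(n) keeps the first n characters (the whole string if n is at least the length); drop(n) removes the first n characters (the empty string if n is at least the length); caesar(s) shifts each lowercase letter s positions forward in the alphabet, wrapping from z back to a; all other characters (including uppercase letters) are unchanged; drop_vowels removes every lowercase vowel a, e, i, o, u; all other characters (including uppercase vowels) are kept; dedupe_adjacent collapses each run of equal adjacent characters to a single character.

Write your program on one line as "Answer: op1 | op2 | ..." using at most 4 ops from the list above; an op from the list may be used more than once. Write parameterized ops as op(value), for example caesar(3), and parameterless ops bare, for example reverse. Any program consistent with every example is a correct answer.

take(3) | reverse | caesar(16) | caesar(1)

Check, running the answer program on each example:
  "wgn" -> "wgn" -> "ngw" -> "dwm" -> "exn"
  "parphnxakl" -> "par" -> "rap" -> "hqf" -> "irg"
  "favfkbwqtvh" -> "fav" -> "vaf" -> "lqv" -> "mrw"
  "glgwvvsqe" -> "glg" -> "glg" -> "wbw" -> "xcx"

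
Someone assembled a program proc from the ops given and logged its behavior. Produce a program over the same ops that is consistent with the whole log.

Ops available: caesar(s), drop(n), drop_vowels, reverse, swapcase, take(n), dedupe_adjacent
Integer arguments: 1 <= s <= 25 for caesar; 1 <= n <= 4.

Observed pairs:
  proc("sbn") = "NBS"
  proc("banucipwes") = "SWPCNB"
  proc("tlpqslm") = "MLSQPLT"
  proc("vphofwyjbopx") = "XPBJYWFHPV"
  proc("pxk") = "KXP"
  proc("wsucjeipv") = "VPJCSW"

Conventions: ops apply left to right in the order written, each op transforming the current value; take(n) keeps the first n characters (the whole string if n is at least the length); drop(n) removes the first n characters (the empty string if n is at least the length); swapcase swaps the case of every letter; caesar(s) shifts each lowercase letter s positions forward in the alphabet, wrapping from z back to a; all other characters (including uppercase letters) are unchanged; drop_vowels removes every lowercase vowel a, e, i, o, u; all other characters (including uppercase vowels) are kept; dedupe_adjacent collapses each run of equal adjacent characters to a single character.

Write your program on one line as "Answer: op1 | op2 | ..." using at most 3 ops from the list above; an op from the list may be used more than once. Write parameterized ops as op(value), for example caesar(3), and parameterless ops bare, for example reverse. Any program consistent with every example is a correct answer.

drop_vowels | reverse | swapcase

Check, running the answer program on each example:
  "sbn" -> "sbn" -> "nbs" -> "NBS"
  "banucipwes" -> "bncpws" -> "swpcnb" -> "SWPCNB"
  "tlpqslm" -> "tlpqslm" -> "mlsqplt" -> "MLSQPLT"
  "vphofwyjbopx" -> "vphfwyjbpx" -> "xpbjywfhpv" -> "XPBJYWFHPV"
  "pxk" -> "pxk" -> "kxp" -> "KXP"
  "wsucjeipv" -> "wscjpv" -> "vpjcsw" -> "VPJCSW"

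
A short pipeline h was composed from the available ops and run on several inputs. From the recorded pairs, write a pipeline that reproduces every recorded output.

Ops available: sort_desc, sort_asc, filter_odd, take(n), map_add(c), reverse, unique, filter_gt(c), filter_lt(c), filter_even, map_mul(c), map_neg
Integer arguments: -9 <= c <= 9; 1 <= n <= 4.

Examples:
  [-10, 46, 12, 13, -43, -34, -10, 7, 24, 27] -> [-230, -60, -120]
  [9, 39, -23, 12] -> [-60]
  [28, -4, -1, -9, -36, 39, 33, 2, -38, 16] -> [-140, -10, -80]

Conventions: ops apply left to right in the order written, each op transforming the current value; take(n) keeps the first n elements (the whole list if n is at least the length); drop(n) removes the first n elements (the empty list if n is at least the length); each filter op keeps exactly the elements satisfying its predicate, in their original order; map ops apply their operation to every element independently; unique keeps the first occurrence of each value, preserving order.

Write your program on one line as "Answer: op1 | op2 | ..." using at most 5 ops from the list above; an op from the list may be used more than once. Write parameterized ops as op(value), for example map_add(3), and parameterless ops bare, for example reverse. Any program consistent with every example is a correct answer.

filter_even | map_neg | map_mul(5) | filter_lt(-2)

Check, running the answer program on each example:
  [-10, 46, 12, 13, -43, -34, -10, 7, 24, 27] -> [-10, 46, 12, -34, -10, 24] -> [10, -46, -12, 34, 10, -24] -> [50, -230, -60, 170, 50, -120] -> [-230, -60, -120]
  [9, 39, -23, 12] -> [12] -> [-12] -> [-60] -> [-60]
  [28, -4, -1, -9, -36, 39, 33, 2, -38, 16] -> [28, -4, -36, 2, -38, 16] -> [-28, 4, 36, -2, 38, -16] -> [-140, 20, 180, -10, 190, -80] -> [-140, -10, -80]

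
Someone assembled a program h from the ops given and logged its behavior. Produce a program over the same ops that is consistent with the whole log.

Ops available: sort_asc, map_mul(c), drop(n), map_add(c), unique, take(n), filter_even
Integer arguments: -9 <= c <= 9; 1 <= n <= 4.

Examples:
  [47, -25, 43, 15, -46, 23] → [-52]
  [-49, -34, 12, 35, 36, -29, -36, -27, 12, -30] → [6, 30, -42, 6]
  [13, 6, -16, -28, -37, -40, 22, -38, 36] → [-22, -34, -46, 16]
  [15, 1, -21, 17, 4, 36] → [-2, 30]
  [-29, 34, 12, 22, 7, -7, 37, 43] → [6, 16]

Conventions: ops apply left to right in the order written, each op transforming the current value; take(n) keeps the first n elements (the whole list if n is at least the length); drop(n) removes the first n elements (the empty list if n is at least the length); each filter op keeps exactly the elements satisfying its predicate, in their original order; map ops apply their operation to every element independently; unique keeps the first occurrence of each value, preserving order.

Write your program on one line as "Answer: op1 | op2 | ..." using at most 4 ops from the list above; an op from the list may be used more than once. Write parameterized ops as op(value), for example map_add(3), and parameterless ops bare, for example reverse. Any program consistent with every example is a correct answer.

drop(2) | filter_even | map_add(-6) | take(4)

Check, running the answer program on each example:
  [47, -25, 43, 15, -46, 23] -> [43, 15, -46, 23] -> [-46] -> [-52] -> [-52]
  [-49, -34, 12, 35, 36, -29, -36, -27, 12, -30] -> [12, 35, 36, -29, -36, -27, 12, -30] -> [12, 36, -36, 12, -30] -> [6, 30, -42, 6, -36] -> [6, 30, -42, 6]
  [13, 6, -16, -28, -37, -40, 22, -38, 36] -> [-16, -28, -37, -40, 22, -38, 36] -> [-16, -28, -40, 22, -38, 36] -> [-22, -34, -46, 16, -44, 30] -> [-22, -34, -46, 16]
  [15, 1, -21, 17, 4, 36] -> [-21, 17, 4, 36] -> [4, 36] -> [-2, 30] -> [-2, 30]
  [-29, 34, 12, 22, 7, -7, 37, 43] -> [12, 22, 7, -7, 37, 43] -> [12, 22] -> [6, 16] -> [6, 16]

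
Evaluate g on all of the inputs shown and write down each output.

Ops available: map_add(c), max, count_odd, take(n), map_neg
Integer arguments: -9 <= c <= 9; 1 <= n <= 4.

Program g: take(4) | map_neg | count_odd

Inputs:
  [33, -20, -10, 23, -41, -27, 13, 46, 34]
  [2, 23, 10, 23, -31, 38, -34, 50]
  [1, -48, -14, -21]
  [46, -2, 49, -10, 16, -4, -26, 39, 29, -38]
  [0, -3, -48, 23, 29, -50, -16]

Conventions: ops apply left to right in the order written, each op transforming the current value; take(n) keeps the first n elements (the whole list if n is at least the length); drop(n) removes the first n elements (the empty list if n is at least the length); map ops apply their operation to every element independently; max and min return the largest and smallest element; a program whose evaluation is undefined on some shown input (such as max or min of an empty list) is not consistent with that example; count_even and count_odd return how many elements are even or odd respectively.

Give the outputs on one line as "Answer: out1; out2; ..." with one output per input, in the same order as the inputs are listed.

Execution, op by op:
  [33, -20, -10, 23, -41, -27, 13, 46, 34] -> [33, -20, -10, 23] -> [-33, 20, 10, -23] -> 2
  [2, 23, 10, 23, -31, 38, -34, 50] -> [2, 23, 10, 23] -> [-2, -23, -10, -23] -> 2
  [1, -48, -14, -21] -> [1, -48, -14, -21] -> [-1, 48, 14, 21] -> 2
  [46, -2, 49, -10, 16, -4, -26, 39, 29, -38] -> [46, -2, 49, -10] -> [-46, 2, -49, 10] -> 1
  [0, -3, -48, 23, 29, -50, -16] -> [0, -3, -48, 23] -> [0, 3, 48, -23] -> 2

2; 2; 2; 1; 2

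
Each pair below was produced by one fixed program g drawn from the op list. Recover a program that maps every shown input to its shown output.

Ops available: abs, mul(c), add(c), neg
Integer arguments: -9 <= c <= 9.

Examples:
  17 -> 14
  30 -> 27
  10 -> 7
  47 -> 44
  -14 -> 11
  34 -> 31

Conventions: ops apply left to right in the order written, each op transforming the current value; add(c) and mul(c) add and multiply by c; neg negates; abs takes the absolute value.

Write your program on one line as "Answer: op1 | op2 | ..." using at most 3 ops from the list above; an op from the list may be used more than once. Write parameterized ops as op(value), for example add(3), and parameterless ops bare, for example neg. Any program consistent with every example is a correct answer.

abs | add(-3)

Check, running the answer program on each example:
  17 -> 17 -> 14
  30 -> 30 -> 27
  10 -> 10 -> 7
  47 -> 47 -> 44
  -14 -> 14 -> 11
  34 -> 34 -> 31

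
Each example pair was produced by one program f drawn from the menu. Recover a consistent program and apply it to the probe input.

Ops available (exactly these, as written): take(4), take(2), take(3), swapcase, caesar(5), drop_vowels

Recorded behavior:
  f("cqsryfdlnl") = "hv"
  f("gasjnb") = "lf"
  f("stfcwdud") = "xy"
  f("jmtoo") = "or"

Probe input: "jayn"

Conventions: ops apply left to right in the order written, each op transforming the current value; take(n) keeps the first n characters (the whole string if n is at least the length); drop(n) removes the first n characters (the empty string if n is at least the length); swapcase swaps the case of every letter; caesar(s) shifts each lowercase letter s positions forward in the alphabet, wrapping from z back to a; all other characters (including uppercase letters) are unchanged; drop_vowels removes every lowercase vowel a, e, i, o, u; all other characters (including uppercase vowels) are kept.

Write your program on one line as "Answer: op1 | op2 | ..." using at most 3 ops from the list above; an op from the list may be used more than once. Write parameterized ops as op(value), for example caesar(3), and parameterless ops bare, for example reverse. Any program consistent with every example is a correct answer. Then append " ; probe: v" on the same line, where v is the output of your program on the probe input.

take(3) | caesar(5) | take(2) ; probe: "of"

Check, running the answer program on each example:
  "cqsryfdlnl" -> "cqs" -> "hvx" -> "hv"
  "gasjnb" -> "gas" -> "lfx" -> "lf"
  "stfcwdud" -> "stf" -> "xyk" -> "xy"
  "jmtoo" -> "jmt" -> "ory" -> "or"
  probe: "jayn" -> "jay" -> "ofd" -> "of"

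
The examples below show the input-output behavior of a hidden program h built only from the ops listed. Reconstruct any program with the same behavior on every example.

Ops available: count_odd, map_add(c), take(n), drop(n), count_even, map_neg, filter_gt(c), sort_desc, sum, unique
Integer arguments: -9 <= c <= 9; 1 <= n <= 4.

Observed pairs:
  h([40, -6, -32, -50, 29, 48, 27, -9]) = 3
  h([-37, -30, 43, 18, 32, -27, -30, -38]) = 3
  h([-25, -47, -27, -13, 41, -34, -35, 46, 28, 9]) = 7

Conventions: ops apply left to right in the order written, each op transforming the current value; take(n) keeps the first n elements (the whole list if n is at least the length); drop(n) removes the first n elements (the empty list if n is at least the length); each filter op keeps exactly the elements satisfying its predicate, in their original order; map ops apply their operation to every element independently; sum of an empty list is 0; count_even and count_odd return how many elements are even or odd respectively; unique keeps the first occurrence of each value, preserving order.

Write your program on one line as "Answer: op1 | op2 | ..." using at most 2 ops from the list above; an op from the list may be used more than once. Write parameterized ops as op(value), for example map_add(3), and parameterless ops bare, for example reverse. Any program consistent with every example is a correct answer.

map_add(5) | count_even

Check, running the answer program on each example:
  [40, -6, -32, -50, 29, 48, 27, -9] -> [45, -1, -27, -45, 34, 53, 32, -4] -> 3
  [-37, -30, 43, 18, 32, -27, -30, -38] -> [-32, -25, 48, 23, 37, -22, -25, -33] -> 3
  [-25, -47, -27, -13, 41, -34, -35, 46, 28, 9] -> [-20, -42, -22, -8, 46, -29, -30, 51, 33, 14] -> 7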